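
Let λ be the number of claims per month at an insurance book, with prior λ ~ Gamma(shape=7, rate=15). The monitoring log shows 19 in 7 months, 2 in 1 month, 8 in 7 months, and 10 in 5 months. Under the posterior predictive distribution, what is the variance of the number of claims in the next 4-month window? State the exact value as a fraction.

Total count: 19 + 2 + 8 + 10 = 39.
Total exposure: 7 + 1 + 7 + 5 = 20 months.
Gamma(α, β) with Poisson data over total exposure Σt gives posterior Gamma(α+Σx, β+Σt) = Gamma(46, 35).
The posterior predictive for a window of length T is Negative Binomial with variance T·α'·(β'+T)/β'² = 4·46·39/1225 = 7176/1225.

7176/1225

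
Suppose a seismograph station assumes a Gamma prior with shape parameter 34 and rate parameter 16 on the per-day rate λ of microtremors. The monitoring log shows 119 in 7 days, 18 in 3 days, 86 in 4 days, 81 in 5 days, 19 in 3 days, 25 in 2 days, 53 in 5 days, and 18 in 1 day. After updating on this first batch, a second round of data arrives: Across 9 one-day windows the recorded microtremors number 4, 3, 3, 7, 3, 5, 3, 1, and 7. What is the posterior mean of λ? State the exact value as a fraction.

489/55

Total count: 119 + 18 + 86 + 81 + 19 + 25 + 53 + 18 = 419.
Total exposure: 7 + 3 + 4 + 5 + 3 + 2 + 5 + 1 = 30 days.
After the first batch: Gamma(34 + 419, 16 + 30) = Gamma(453, 46).
Total count: 4 + 3 + 3 + 7 + 3 + 5 + 3 + 1 + 7 = 36.
Total exposure: 9 days.
After the second batch: Gamma(453 + 36, 46 + 9) = Gamma(489, 55).
Posterior mean = α'/β' = 489/55.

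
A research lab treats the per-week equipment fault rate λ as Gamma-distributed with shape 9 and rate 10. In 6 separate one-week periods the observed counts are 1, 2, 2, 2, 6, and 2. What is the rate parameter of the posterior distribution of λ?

16

Total count: 1 + 2 + 2 + 2 + 6 + 2 = 15.
Total exposure: 6 weeks.
Posterior: α' = 9 + 15 = 24, β' = 10 + 6 = 16.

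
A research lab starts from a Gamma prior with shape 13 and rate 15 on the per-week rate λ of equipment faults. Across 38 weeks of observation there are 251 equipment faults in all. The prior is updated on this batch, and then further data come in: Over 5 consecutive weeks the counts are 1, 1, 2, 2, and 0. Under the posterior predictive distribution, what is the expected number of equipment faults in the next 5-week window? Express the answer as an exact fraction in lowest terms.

Total count 251 over total exposure 38 weeks.
After the first batch: Gamma(13 + 251, 15 + 38) = Gamma(264, 53).
Total count: 1 + 1 + 2 + 2 + 0 = 6.
Total exposure: 5 weeks.
After the second batch: Gamma(264 + 6, 53 + 5) = Gamma(270, 58).
Predictive mean over a 5-week window = T·E[λ|data] = 5·270/58 = 675/29.

675/29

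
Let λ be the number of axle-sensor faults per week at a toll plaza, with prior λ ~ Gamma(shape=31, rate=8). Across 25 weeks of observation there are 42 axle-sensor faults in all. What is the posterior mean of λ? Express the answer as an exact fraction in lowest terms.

73/33

Total count 42 over total exposure 25 weeks.
Conjugate update: add total count to the shape and total exposure to the rate, giving Gamma(73, 33).
Posterior mean = α'/β' = 73/33.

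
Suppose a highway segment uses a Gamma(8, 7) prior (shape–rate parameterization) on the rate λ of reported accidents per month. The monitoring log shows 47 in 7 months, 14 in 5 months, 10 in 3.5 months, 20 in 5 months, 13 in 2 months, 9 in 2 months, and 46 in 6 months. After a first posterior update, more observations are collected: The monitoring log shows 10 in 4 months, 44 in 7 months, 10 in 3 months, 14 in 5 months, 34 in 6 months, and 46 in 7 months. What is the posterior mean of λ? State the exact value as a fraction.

Total count: 47 + 14 + 10 + 20 + 13 + 9 + 46 = 159.
Total exposure: 7 + 5 + 3.5 + 5 + 2 + 2 + 6 = 30.5 months.
After the first batch: Gamma(8 + 159, 7 + 30.5) = Gamma(167, 75/2).
Total count: 10 + 44 + 10 + 14 + 34 + 46 = 158.
Total exposure: 4 + 7 + 3 + 5 + 6 + 7 = 32 months.
After the second batch: Gamma(167 + 158, 75/2 + 32) = Gamma(325, 139/2).
Posterior mean = α'/β' = 325/(139/2) = 650/139.

650/139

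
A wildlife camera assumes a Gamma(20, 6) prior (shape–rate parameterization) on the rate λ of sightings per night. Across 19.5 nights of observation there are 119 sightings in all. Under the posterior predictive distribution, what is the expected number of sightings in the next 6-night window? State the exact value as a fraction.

Total count 119 over total exposure 19.5 nights.
Conjugate update: add total count to the shape and total exposure to the rate, giving Gamma(139, 51/2).
Predictive mean over a 6-night window = T·E[λ|data] = 6·139/(51/2) = 556/17.

556/17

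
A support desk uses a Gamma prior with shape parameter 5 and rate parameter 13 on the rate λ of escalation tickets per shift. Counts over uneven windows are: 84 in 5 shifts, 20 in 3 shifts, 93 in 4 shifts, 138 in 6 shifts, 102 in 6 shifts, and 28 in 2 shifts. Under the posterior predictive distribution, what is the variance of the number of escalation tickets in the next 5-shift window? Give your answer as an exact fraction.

103400/1521

Total count: 84 + 20 + 93 + 138 + 102 + 28 = 465.
Total exposure: 5 + 3 + 4 + 6 + 6 + 2 = 26 shifts.
Conjugate update: add total count to the shape and total exposure to the rate, giving Gamma(470, 39).
The posterior predictive for a window of length T is Negative Binomial with variance T·α'·(β'+T)/β'² = 5·470·44/1521 = 103400/1521.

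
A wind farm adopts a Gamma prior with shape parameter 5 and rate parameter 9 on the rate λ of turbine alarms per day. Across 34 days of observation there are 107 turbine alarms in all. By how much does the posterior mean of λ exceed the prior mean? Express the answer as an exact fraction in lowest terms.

793/387

Total count 107 over total exposure 34 days.
The Gamma prior is conjugate for the Poisson rate, so λ | data ~ Gamma(5+107, 9+34) = Gamma(112, 43).
Posterior mean = 112/43 = 112/43; prior mean = 5/9 = 5/9. Difference = 112/43 − 5/9 = 793/387.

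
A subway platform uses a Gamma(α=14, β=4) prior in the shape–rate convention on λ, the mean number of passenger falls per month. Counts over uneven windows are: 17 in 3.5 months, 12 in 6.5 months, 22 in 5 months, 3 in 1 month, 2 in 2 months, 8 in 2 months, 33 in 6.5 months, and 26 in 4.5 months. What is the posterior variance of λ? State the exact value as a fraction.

Total count: 17 + 12 + 22 + 3 + 2 + 8 + 33 + 26 = 123.
Total exposure: 3.5 + 6.5 + 5 + 1 + 2 + 2 + 6.5 + 4.5 = 31 months.
Gamma(α, β) with Poisson data over total exposure Σt gives posterior Gamma(α+Σx, β+Σt) = Gamma(137, 35).
Posterior variance = α'/β'² = 137/1225.

137/1225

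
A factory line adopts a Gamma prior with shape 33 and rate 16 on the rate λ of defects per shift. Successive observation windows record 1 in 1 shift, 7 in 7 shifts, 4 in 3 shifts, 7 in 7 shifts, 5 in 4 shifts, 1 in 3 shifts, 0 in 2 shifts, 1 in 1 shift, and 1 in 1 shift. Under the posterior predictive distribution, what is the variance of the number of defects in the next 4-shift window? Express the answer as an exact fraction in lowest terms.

784/135

Total count: 1 + 7 + 4 + 7 + 5 + 1 + 0 + 1 + 1 = 27.
Total exposure: 1 + 7 + 3 + 7 + 4 + 3 + 2 + 1 + 1 = 29 shifts.
Posterior: α' = 33 + 27 = 60, β' = 16 + 29 = 45.
The posterior predictive for a window of length T is Negative Binomial with variance T·α'·(β'+T)/β'² = 4·60·49/2025 = 784/135.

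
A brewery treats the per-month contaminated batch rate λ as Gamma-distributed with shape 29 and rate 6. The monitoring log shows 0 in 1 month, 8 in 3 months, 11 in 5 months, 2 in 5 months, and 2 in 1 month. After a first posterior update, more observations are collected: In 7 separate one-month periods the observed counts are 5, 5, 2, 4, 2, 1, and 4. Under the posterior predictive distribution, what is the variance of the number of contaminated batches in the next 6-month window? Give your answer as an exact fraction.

Total count: 0 + 8 + 11 + 2 + 2 = 23.
Total exposure: 1 + 3 + 5 + 5 + 1 = 15 months.
After the first batch: Gamma(29 + 23, 6 + 15) = Gamma(52, 21).
Total count: 5 + 5 + 2 + 4 + 2 + 1 + 4 = 23.
Total exposure: 7 months.
After the second batch: Gamma(52 + 23, 21 + 7) = Gamma(75, 28).
The posterior predictive for a window of length T is Negative Binomial with variance T·α'·(β'+T)/β'² = 6·75·34/784 = 3825/196.

3825/196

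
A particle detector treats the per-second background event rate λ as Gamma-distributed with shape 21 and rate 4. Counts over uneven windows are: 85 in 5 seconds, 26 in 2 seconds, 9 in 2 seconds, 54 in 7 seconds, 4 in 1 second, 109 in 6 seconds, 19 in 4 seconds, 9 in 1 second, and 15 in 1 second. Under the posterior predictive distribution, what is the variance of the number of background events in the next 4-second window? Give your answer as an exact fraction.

Total count: 85 + 26 + 9 + 54 + 4 + 109 + 19 + 9 + 15 = 330.
Total exposure: 5 + 2 + 2 + 7 + 1 + 6 + 4 + 1 + 1 = 29 seconds.
Gamma(α, β) with Poisson data over total exposure Σt gives posterior Gamma(α+Σx, β+Σt) = Gamma(351, 33).
The posterior predictive for a window of length T is Negative Binomial with variance T·α'·(β'+T)/β'² = 4·351·37/1089 = 5772/121.

5772/121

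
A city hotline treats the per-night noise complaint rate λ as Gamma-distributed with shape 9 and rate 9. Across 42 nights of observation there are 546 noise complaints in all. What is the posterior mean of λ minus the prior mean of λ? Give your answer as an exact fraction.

168/17

Total count 546 over total exposure 42 nights.
Conjugate update: add total count to the shape and total exposure to the rate, giving Gamma(555, 51).
Posterior mean = 555/51 = 185/17; prior mean = 9/9 = 1. Difference = 185/17 − 1 = 168/17.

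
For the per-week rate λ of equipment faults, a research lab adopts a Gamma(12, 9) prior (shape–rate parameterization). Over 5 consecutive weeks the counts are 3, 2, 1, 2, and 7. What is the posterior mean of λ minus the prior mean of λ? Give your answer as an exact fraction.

Total count: 3 + 2 + 1 + 2 + 7 = 15.
Total exposure: 5 weeks.
The Gamma prior is conjugate for the Poisson rate, so λ | data ~ Gamma(12+15, 9+5) = Gamma(27, 14).
Posterior mean = 27/14 = 27/14; prior mean = 12/9 = 4/3. Difference = 27/14 − 4/3 = 25/42.

25/42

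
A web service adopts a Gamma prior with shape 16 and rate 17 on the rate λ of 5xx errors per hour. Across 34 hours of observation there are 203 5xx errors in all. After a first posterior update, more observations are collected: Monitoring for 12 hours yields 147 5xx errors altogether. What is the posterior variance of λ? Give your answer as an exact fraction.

Total count 203 over total exposure 34 hours.
After the first batch: Gamma(16 + 203, 17 + 34) = Gamma(219, 51).
Total count 147 over total exposure 12 hours.
After the second batch: Gamma(219 + 147, 51 + 12) = Gamma(366, 63).
Posterior variance = α'/β'² = 366/3969 = 122/1323.

122/1323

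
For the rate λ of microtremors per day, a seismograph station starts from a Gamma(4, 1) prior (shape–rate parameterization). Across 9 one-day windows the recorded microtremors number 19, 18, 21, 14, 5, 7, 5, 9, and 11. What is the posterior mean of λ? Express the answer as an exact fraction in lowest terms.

Total count: 19 + 18 + 21 + 14 + 5 + 7 + 5 + 9 + 11 = 109.
Total exposure: 9 days.
The Gamma prior is conjugate for the Poisson rate, so λ | data ~ Gamma(4+109, 1+9) = Gamma(113, 10).
Posterior mean = α'/β' = 113/10.

113/10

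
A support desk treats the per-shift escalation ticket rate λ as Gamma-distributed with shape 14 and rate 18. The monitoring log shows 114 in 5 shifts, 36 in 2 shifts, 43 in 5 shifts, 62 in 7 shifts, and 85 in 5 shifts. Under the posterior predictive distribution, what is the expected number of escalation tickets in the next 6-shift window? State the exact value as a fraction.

354/7

Total count: 114 + 36 + 43 + 62 + 85 = 340.
Total exposure: 5 + 2 + 5 + 7 + 5 = 24 shifts.
Gamma(α, β) with Poisson data over total exposure Σt gives posterior Gamma(α+Σx, β+Σt) = Gamma(354, 42).
Predictive mean over a 6-shift window = T·E[λ|data] = 6·354/42 = 354/7.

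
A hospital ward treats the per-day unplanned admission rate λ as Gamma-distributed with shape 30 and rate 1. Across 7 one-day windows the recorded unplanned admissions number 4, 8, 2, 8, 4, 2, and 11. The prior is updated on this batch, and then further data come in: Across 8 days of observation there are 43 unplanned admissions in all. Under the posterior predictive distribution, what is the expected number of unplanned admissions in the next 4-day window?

28

Total count: 4 + 8 + 2 + 8 + 4 + 2 + 11 = 39.
Total exposure: 7 days.
After the first batch: Gamma(30 + 39, 1 + 7) = Gamma(69, 8).
Total count 43 over total exposure 8 days.
After the second batch: Gamma(69 + 43, 8 + 8) = Gamma(112, 16).
Predictive mean over a 4-day window = T·E[λ|data] = 4·112/16 = 28.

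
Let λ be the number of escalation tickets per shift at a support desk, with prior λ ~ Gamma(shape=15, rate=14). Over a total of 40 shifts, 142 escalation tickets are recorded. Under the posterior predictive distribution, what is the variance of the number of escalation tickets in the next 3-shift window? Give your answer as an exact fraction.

2983/324

Total count 142 over total exposure 40 shifts.
Conjugate update: add total count to the shape and total exposure to the rate, giving Gamma(157, 54).
The posterior predictive for a window of length T is Negative Binomial with variance T·α'·(β'+T)/β'² = 3·157·57/2916 = 2983/324.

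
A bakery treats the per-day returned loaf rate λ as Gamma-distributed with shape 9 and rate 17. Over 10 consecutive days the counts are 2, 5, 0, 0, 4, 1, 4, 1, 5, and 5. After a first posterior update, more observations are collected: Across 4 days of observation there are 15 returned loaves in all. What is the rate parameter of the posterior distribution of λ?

31

Total count: 2 + 5 + 0 + 0 + 4 + 1 + 4 + 1 + 5 + 5 = 27.
Total exposure: 10 days.
After the first batch: Gamma(9 + 27, 17 + 10) = Gamma(36, 27).
Total count 15 over total exposure 4 days.
After the second batch: Gamma(36 + 15, 27 + 4) = Gamma(51, 31).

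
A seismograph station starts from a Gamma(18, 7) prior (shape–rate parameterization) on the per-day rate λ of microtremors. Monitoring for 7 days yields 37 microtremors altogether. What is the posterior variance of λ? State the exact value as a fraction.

Total count 37 over total exposure 7 days.
By Gamma–Poisson conjugacy, the posterior is Gamma(α + Σx, β + Σt) = Gamma(18 + 37, 7 + 7) = Gamma(55, 14).
Posterior variance = α'/β'² = 55/196.

55/196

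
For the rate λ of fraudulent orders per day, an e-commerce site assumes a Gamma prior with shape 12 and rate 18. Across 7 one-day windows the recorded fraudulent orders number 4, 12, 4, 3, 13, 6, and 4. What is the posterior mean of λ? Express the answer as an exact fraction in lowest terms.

Total count: 4 + 12 + 4 + 3 + 13 + 6 + 4 = 46.
Total exposure: 7 days.
By Gamma–Poisson conjugacy, the posterior is Gamma(α + Σx, β + Σt) = Gamma(12 + 46, 18 + 7) = Gamma(58, 25).
Posterior mean = α'/β' = 58/25.

58/25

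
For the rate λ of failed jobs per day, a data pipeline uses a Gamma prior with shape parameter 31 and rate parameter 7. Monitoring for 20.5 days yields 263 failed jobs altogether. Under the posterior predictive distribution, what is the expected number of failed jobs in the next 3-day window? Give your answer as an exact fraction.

Total count 263 over total exposure 20.5 days.
The Gamma prior is conjugate for the Poisson rate, so λ | data ~ Gamma(31+263, 7+20.5) = Gamma(294, 55/2).
Predictive mean over a 3-day window = T·E[λ|data] = 3·294/(55/2) = 1764/55.

1764/55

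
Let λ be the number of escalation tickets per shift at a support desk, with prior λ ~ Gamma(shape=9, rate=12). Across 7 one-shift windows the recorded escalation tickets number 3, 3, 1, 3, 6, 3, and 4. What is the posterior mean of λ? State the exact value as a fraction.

Total count: 3 + 3 + 1 + 3 + 6 + 3 + 4 = 23.
Total exposure: 7 shifts.
Posterior: α' = 9 + 23 = 32, β' = 12 + 7 = 19.
Posterior mean = α'/β' = 32/19.

32/19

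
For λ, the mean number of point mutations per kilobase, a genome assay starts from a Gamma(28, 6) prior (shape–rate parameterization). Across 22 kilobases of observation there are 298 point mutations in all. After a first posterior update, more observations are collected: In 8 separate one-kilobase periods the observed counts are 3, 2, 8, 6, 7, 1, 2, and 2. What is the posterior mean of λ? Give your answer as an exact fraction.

119/12

Total count 298 over total exposure 22 kilobases.
After the first batch: Gamma(28 + 298, 6 + 22) = Gamma(326, 28).
Total count: 3 + 2 + 8 + 6 + 7 + 1 + 2 + 2 = 31.
Total exposure: 8 kilobases.
After the second batch: Gamma(326 + 31, 28 + 8) = Gamma(357, 36).
Posterior mean = α'/β' = 357/36 = 119/12.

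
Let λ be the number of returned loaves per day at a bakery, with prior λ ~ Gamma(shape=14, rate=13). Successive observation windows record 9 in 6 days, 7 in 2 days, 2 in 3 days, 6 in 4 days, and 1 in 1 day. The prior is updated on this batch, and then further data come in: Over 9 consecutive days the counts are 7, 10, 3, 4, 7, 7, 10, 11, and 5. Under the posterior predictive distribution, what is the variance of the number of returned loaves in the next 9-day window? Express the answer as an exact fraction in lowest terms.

Total count: 9 + 7 + 2 + 6 + 1 = 25.
Total exposure: 6 + 2 + 3 + 4 + 1 = 16 days.
After the first batch: Gamma(14 + 25, 13 + 16) = Gamma(39, 29).
Total count: 7 + 10 + 3 + 4 + 7 + 7 + 10 + 11 + 5 = 64.
Total exposure: 9 days.
After the second batch: Gamma(39 + 64, 29 + 9) = Gamma(103, 38).
The posterior predictive for a window of length T is Negative Binomial with variance T·α'·(β'+T)/β'² = 9·103·47/1444 = 43569/1444.

43569/1444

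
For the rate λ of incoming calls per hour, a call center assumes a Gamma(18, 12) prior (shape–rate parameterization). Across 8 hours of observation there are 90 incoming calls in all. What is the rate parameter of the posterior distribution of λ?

20

Total count 90 over total exposure 8 hours.
Posterior: α' = 18 + 90 = 108, β' = 12 + 8 = 20.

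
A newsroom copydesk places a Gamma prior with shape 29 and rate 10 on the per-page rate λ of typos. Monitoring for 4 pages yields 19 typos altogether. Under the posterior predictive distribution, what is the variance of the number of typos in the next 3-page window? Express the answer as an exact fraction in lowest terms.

612/49

Total count 19 over total exposure 4 pages.
Conjugate update: add total count to the shape and total exposure to the rate, giving Gamma(48, 14).
The posterior predictive for a window of length T is Negative Binomial with variance T·α'·(β'+T)/β'² = 3·48·17/196 = 612/49.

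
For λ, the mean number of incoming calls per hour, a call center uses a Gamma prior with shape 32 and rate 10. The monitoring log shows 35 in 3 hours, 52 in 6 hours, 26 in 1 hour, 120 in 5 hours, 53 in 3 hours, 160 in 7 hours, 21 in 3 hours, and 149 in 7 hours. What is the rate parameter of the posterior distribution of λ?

45

Total count: 35 + 52 + 26 + 120 + 53 + 160 + 21 + 149 = 616.
Total exposure: 3 + 6 + 1 + 5 + 3 + 7 + 3 + 7 = 35 hours.
By Gamma–Poisson conjugacy, the posterior is Gamma(α + Σx, β + Σt) = Gamma(32 + 616, 10 + 35) = Gamma(648, 45).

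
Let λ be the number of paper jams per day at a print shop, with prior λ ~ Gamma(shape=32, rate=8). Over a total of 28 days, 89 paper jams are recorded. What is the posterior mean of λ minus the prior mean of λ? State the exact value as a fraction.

-23/36

Total count 89 over total exposure 28 days.
Gamma(α, β) with Poisson data over total exposure Σt gives posterior Gamma(α+Σx, β+Σt) = Gamma(121, 36).
Posterior mean = 121/36 = 121/36; prior mean = 32/8 = 4. Difference = 121/36 − 4 = -23/36.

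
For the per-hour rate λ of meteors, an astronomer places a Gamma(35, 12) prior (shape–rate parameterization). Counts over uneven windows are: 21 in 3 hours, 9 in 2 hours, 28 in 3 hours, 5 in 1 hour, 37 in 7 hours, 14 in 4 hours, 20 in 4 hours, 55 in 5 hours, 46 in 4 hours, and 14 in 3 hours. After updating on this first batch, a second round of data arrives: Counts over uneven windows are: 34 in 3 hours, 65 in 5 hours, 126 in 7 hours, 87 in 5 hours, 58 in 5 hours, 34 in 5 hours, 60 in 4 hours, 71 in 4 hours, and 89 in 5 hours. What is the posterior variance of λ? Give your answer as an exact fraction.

908/8281

Total count: 21 + 9 + 28 + 5 + 37 + 14 + 20 + 55 + 46 + 14 = 249.
Total exposure: 3 + 2 + 3 + 1 + 7 + 4 + 4 + 5 + 4 + 3 = 36 hours.
After the first batch: Gamma(35 + 249, 12 + 36) = Gamma(284, 48).
Total count: 34 + 65 + 126 + 87 + 58 + 34 + 60 + 71 + 89 = 624.
Total exposure: 3 + 5 + 7 + 5 + 5 + 5 + 4 + 4 + 5 = 43 hours.
After the second batch: Gamma(284 + 624, 48 + 43) = Gamma(908, 91).
Posterior variance = α'/β'² = 908/8281.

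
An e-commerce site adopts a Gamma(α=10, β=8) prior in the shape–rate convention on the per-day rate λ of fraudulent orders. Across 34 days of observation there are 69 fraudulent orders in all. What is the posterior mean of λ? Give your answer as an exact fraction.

79/42

Total count 69 over total exposure 34 days.
Conjugate update: add total count to the shape and total exposure to the rate, giving Gamma(79, 42).
Posterior mean = α'/β' = 79/42.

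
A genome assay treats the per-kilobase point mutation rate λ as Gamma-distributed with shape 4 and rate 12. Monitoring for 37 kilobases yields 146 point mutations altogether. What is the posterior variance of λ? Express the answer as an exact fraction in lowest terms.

Total count 146 over total exposure 37 kilobases.
Conjugate update: add total count to the shape and total exposure to the rate, giving Gamma(150, 49).
Posterior variance = α'/β'² = 150/2401.

150/2401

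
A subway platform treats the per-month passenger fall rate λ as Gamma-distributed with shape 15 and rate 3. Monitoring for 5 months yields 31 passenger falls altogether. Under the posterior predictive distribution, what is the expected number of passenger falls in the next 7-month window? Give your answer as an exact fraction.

Total count 31 over total exposure 5 months.
Posterior: α' = 15 + 31 = 46, β' = 3 + 5 = 8.
Predictive mean over a 7-month window = T·E[λ|data] = 7·46/8 = 161/4.

161/4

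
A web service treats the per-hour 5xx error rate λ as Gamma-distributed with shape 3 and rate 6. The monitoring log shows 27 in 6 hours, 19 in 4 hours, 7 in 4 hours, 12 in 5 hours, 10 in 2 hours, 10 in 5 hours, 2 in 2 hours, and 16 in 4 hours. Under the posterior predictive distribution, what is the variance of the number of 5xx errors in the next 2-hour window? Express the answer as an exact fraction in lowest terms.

2120/361

Total count: 27 + 19 + 7 + 12 + 10 + 10 + 2 + 16 = 103.
Total exposure: 6 + 4 + 4 + 5 + 2 + 5 + 2 + 4 = 32 hours.
Conjugate update: add total count to the shape and total exposure to the rate, giving Gamma(106, 38).
The posterior predictive for a window of length T is Negative Binomial with variance T·α'·(β'+T)/β'² = 2·106·40/1444 = 2120/361.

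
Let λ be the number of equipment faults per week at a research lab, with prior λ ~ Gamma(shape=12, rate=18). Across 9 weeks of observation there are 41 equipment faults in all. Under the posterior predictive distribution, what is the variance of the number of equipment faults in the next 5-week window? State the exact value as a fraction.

8480/729

Total count 41 over total exposure 9 weeks.
Posterior: α' = 12 + 41 = 53, β' = 18 + 9 = 27.
The posterior predictive for a window of length T is Negative Binomial with variance T·α'·(β'+T)/β'² = 5·53·32/729 = 8480/729.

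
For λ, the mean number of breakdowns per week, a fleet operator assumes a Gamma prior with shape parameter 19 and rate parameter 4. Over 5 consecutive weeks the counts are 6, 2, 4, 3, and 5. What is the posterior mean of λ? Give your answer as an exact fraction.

13/3

Total count: 6 + 2 + 4 + 3 + 5 = 20.
Total exposure: 5 weeks.
By Gamma–Poisson conjugacy, the posterior is Gamma(α + Σx, β + Σt) = Gamma(19 + 20, 4 + 5) = Gamma(39, 9).
Posterior mean = α'/β' = 39/9 = 13/3.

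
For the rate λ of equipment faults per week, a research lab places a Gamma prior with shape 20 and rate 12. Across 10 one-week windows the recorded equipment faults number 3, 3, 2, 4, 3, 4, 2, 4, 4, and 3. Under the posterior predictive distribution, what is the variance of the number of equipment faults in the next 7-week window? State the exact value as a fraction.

2639/121

Total count: 3 + 3 + 2 + 4 + 3 + 4 + 2 + 4 + 4 + 3 = 32.
Total exposure: 10 weeks.
Posterior: α' = 20 + 32 = 52, β' = 12 + 10 = 22.
The posterior predictive for a window of length T is Negative Binomial with variance T·α'·(β'+T)/β'² = 7·52·29/484 = 2639/121.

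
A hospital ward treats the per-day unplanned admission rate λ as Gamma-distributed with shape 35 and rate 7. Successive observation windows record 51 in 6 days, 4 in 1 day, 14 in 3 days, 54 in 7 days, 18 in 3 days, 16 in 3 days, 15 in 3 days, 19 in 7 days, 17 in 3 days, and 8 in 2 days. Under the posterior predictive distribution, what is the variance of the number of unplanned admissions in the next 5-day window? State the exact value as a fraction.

Total count: 51 + 4 + 14 + 54 + 18 + 16 + 15 + 19 + 17 + 8 = 216.
Total exposure: 6 + 1 + 3 + 7 + 3 + 3 + 3 + 7 + 3 + 2 = 38 days.
Gamma(α, β) with Poisson data over total exposure Σt gives posterior Gamma(α+Σx, β+Σt) = Gamma(251, 45).
The posterior predictive for a window of length T is Negative Binomial with variance T·α'·(β'+T)/β'² = 5·251·50/2025 = 2510/81.

2510/81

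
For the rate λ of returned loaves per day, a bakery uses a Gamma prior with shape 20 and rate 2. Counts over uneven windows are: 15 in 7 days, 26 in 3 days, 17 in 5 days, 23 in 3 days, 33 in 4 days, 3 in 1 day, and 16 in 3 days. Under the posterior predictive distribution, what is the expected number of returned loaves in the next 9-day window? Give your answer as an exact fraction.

Total count: 15 + 26 + 17 + 23 + 33 + 3 + 16 = 133.
Total exposure: 7 + 3 + 5 + 3 + 4 + 1 + 3 = 26 days.
Conjugate update: add total count to the shape and total exposure to the rate, giving Gamma(153, 28).
Predictive mean over a 9-day window = T·E[λ|data] = 9·153/28 = 1377/28.

1377/28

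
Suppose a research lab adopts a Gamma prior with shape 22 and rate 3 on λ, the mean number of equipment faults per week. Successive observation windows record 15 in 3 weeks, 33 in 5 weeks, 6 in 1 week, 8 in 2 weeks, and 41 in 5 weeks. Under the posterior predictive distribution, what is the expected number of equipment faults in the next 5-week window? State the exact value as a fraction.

625/19

Total count: 15 + 33 + 6 + 8 + 41 = 103.
Total exposure: 3 + 5 + 1 + 2 + 5 = 16 weeks.
Gamma(α, β) with Poisson data over total exposure Σt gives posterior Gamma(α+Σx, β+Σt) = Gamma(125, 19).
Predictive mean over a 5-week window = T·E[λ|data] = 5·125/19 = 625/19.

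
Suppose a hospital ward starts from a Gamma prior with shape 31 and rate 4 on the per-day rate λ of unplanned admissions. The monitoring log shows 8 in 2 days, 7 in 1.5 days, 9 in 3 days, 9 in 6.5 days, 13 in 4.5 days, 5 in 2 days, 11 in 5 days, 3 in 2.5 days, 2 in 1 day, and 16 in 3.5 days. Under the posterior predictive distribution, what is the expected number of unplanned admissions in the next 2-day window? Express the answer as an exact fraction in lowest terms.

Total count: 8 + 7 + 9 + 9 + 13 + 5 + 11 + 3 + 2 + 16 = 83.
Total exposure: 2 + 1.5 + 3 + 6.5 + 4.5 + 2 + 5 + 2.5 + 1 + 3.5 = 31.5 days.
Posterior: α' = 31 + 83 = 114, β' = 4 + 31.5 = 71/2.
Predictive mean over a 2-day window = T·E[λ|data] = 2·114/(71/2) = 456/71.

456/71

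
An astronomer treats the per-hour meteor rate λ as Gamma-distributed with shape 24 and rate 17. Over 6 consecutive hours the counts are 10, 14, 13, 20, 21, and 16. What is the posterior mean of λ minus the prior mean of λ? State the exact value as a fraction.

Total count: 10 + 14 + 13 + 20 + 21 + 16 = 94.
Total exposure: 6 hours.
Posterior: α' = 24 + 94 = 118, β' = 17 + 6 = 23.
Posterior mean = 118/23 = 118/23; prior mean = 24/17 = 24/17. Difference = 118/23 − 24/17 = 1454/391.

1454/391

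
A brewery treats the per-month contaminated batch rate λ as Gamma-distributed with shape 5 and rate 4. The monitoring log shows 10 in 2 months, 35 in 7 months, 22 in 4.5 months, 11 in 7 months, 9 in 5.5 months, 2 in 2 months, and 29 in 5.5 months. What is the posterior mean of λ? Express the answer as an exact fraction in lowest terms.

Total count: 10 + 35 + 22 + 11 + 9 + 2 + 29 = 118.
Total exposure: 2 + 7 + 4.5 + 7 + 5.5 + 2 + 5.5 = 33.5 months.
The Gamma prior is conjugate for the Poisson rate, so λ | data ~ Gamma(5+118, 4+33.5) = Gamma(123, 75/2).
Posterior mean = α'/β' = 123/(75/2) = 82/25.

82/25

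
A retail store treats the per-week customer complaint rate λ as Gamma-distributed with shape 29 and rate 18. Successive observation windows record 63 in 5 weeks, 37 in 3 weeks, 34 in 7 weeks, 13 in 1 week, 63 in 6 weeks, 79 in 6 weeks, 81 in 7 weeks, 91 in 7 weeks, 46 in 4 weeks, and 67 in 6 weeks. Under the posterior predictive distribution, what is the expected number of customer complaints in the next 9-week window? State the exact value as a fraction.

Total count: 63 + 37 + 34 + 13 + 63 + 79 + 81 + 91 + 46 + 67 = 574.
Total exposure: 5 + 3 + 7 + 1 + 6 + 6 + 7 + 7 + 4 + 6 = 52 weeks.
Posterior: α' = 29 + 574 = 603, β' = 18 + 52 = 70.
Predictive mean over a 9-week window = T·E[λ|data] = 9·603/70 = 5427/70.

5427/70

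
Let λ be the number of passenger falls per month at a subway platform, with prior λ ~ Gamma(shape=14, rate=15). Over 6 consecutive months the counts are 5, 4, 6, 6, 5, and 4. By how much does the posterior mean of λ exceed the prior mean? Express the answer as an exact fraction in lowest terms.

Total count: 5 + 4 + 6 + 6 + 5 + 4 = 30.
Total exposure: 6 months.
Gamma(α, β) with Poisson data over total exposure Σt gives posterior Gamma(α+Σx, β+Σt) = Gamma(44, 21).
Posterior mean = 44/21 = 44/21; prior mean = 14/15 = 14/15. Difference = 44/21 − 14/15 = 122/105.

122/105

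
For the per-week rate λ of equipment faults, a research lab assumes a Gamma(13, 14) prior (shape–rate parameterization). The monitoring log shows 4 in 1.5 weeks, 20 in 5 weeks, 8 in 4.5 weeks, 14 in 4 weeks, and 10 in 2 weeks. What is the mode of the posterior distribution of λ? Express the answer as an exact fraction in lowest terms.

Total count: 4 + 20 + 8 + 14 + 10 = 56.
Total exposure: 1.5 + 5 + 4.5 + 4 + 2 = 17 weeks.
Posterior: α' = 13 + 56 = 69, β' = 14 + 17 = 31.
Posterior mode = (α'−1)/β' = 68/31.

68/31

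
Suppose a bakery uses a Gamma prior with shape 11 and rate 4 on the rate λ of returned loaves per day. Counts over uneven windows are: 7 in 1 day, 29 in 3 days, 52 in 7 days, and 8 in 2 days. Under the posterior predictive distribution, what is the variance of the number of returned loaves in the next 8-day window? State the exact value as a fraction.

21400/289

Total count: 7 + 29 + 52 + 8 = 96.
Total exposure: 1 + 3 + 7 + 2 = 13 days.
Gamma(α, β) with Poisson data over total exposure Σt gives posterior Gamma(α+Σx, β+Σt) = Gamma(107, 17).
The posterior predictive for a window of length T is Negative Binomial with variance T·α'·(β'+T)/β'² = 8·107·25/289 = 21400/289.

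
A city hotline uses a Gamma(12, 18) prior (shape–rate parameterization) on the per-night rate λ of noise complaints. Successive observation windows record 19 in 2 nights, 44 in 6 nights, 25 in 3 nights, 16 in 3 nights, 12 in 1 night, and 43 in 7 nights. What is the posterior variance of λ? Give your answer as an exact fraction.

Total count: 19 + 44 + 25 + 16 + 12 + 43 = 159.
Total exposure: 2 + 6 + 3 + 3 + 1 + 7 = 22 nights.
Posterior: α' = 12 + 159 = 171, β' = 18 + 22 = 40.
Posterior variance = α'/β'² = 171/1600.

171/1600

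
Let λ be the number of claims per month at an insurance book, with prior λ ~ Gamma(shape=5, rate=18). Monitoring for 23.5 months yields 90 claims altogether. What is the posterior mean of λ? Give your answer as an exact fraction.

190/83

Total count 90 over total exposure 23.5 months.
Posterior: α' = 5 + 90 = 95, β' = 18 + 23.5 = 83/2.
Posterior mean = α'/β' = 95/(83/2) = 190/83.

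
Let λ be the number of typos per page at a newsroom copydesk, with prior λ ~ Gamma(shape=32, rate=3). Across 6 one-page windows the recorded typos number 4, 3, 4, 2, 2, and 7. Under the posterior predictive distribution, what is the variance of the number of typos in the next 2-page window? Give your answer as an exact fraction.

44/3

Total count: 4 + 3 + 4 + 2 + 2 + 7 = 22.
Total exposure: 6 pages.
Posterior: α' = 32 + 22 = 54, β' = 3 + 6 = 9.
The posterior predictive for a window of length T is Negative Binomial with variance T·α'·(β'+T)/β'² = 2·54·11/81 = 44/3.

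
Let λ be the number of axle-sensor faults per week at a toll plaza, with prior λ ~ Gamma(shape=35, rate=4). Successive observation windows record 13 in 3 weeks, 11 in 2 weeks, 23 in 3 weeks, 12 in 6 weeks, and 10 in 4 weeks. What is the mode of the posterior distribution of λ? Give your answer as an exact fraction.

Total count: 13 + 11 + 23 + 12 + 10 = 69.
Total exposure: 3 + 2 + 3 + 6 + 4 = 18 weeks.
Posterior: α' = 35 + 69 = 104, β' = 4 + 18 = 22.
Posterior mode = (α'−1)/β' = 103/22.

103/22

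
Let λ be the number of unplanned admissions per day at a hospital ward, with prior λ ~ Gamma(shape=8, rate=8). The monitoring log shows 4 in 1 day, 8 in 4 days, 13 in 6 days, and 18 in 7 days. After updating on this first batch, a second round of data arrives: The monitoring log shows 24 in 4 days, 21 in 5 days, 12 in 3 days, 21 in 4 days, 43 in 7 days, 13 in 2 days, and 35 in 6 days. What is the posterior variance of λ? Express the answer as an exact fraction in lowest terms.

220/3249

Total count: 4 + 8 + 13 + 18 = 43.
Total exposure: 1 + 4 + 6 + 7 = 18 days.
After the first batch: Gamma(8 + 43, 8 + 18) = Gamma(51, 26).
Total count: 24 + 21 + 12 + 21 + 43 + 13 + 35 = 169.
Total exposure: 4 + 5 + 3 + 4 + 7 + 2 + 6 = 31 days.
After the second batch: Gamma(51 + 169, 26 + 31) = Gamma(220, 57).
Posterior variance = α'/β'² = 220/3249.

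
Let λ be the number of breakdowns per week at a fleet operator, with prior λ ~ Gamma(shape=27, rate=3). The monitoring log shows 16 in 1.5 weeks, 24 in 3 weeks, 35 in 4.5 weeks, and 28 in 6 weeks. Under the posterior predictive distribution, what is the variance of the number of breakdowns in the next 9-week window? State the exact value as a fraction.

Total count: 16 + 24 + 35 + 28 = 103.
Total exposure: 1.5 + 3 + 4.5 + 6 = 15 weeks.
By Gamma–Poisson conjugacy, the posterior is Gamma(α + Σx, β + Σt) = Gamma(27 + 103, 3 + 15) = Gamma(130, 18).
The posterior predictive for a window of length T is Negative Binomial with variance T·α'·(β'+T)/β'² = 9·130·27/324 = 195/2.

195/2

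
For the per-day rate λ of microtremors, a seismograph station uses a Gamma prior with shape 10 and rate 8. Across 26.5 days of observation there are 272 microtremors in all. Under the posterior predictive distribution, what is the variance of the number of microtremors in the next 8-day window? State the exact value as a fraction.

127840/1587

Total count 272 over total exposure 26.5 days.
By Gamma–Poisson conjugacy, the posterior is Gamma(α + Σx, β + Σt) = Gamma(10 + 272, 8 + 26.5) = Gamma(282, 69/2).
The posterior predictive for a window of length T is Negative Binomial with variance T·α'·(β'+T)/β'² = 8·282·(85/2)/(4761/4) = 127840/1587.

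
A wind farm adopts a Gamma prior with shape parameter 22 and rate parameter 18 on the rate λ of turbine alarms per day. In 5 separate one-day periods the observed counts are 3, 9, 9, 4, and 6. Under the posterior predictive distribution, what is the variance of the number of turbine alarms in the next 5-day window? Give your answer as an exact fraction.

7420/529

Total count: 3 + 9 + 9 + 4 + 6 = 31.
Total exposure: 5 days.
The Gamma prior is conjugate for the Poisson rate, so λ | data ~ Gamma(22+31, 18+5) = Gamma(53, 23).
The posterior predictive for a window of length T is Negative Binomial with variance T·α'·(β'+T)/β'² = 5·53·28/529 = 7420/529.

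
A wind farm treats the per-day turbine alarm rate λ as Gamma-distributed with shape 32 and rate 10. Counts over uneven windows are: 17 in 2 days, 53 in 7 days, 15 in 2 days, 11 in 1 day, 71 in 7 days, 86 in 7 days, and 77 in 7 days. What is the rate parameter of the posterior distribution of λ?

Total count: 17 + 53 + 15 + 11 + 71 + 86 + 77 = 330.
Total exposure: 2 + 7 + 2 + 1 + 7 + 7 + 7 = 33 days.
The Gamma prior is conjugate for the Poisson rate, so λ | data ~ Gamma(32+330, 10+33) = Gamma(362, 43).

43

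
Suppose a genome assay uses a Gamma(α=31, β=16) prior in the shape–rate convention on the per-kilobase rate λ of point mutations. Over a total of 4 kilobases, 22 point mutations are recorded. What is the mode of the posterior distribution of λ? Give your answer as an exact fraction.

Total count 22 over total exposure 4 kilobases.
By Gamma–Poisson conjugacy, the posterior is Gamma(α + Σx, β + Σt) = Gamma(31 + 22, 16 + 4) = Gamma(53, 20).
Posterior mode = (α'−1)/β' = 52/20 = 13/5.

13/5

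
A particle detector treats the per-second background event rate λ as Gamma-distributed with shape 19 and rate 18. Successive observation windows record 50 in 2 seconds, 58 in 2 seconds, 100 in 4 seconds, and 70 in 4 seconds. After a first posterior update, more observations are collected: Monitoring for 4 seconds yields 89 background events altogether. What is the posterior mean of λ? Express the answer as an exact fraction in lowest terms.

193/17

Total count: 50 + 58 + 100 + 70 = 278.
Total exposure: 2 + 2 + 4 + 4 = 12 seconds.
After the first batch: Gamma(19 + 278, 18 + 12) = Gamma(297, 30).
Total count 89 over total exposure 4 seconds.
After the second batch: Gamma(297 + 89, 30 + 4) = Gamma(386, 34).
Posterior mean = α'/β' = 386/34 = 193/17.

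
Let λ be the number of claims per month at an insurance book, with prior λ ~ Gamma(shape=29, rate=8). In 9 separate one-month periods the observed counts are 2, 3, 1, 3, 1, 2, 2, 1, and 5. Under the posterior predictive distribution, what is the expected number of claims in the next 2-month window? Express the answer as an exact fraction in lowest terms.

Total count: 2 + 3 + 1 + 3 + 1 + 2 + 2 + 1 + 5 = 20.
Total exposure: 9 months.
The Gamma prior is conjugate for the Poisson rate, so λ | data ~ Gamma(29+20, 8+9) = Gamma(49, 17).
Predictive mean over a 2-month window = T·E[λ|data] = 2·49/17 = 98/17.

98/17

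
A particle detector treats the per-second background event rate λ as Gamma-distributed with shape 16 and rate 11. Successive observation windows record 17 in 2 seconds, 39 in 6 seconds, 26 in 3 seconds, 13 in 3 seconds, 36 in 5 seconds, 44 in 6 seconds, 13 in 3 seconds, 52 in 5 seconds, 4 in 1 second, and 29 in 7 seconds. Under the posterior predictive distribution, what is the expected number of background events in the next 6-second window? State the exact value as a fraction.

867/26

Total count: 17 + 39 + 26 + 13 + 36 + 44 + 13 + 52 + 4 + 29 = 273.
Total exposure: 2 + 6 + 3 + 3 + 5 + 6 + 3 + 5 + 1 + 7 = 41 seconds.
The Gamma prior is conjugate for the Poisson rate, so λ | data ~ Gamma(16+273, 11+41) = Gamma(289, 52).
Predictive mean over a 6-second window = T·E[λ|data] = 6·289/52 = 867/26.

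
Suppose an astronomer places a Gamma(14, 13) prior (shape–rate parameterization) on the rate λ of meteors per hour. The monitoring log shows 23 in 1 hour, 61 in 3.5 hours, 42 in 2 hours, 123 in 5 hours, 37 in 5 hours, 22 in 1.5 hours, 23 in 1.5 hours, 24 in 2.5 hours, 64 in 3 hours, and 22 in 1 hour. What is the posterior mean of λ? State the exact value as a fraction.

Total count: 23 + 61 + 42 + 123 + 37 + 22 + 23 + 24 + 64 + 22 = 441.
Total exposure: 1 + 3.5 + 2 + 5 + 5 + 1.5 + 1.5 + 2.5 + 3 + 1 = 26 hours.
Conjugate update: add total count to the shape and total exposure to the rate, giving Gamma(455, 39).
Posterior mean = α'/β' = 455/39 = 35/3.

35/3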